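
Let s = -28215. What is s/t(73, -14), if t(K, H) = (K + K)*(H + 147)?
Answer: -1485/1022 ≈ -1.4530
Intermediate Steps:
t(K, H) = 2*K*(147 + H) (t(K, H) = (2*K)*(147 + H) = 2*K*(147 + H))
s/t(73, -14) = -28215*1/(146*(147 - 14)) = -28215/(2*73*133) = -28215/19418 = -28215*1/19418 = -1485/1022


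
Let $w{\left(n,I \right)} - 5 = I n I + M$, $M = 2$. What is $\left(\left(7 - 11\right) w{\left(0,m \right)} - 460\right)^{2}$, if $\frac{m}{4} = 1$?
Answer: $238144$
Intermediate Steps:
$m = 4$ ($m = 4 \cdot 1 = 4$)
$w{\left(n,I \right)} = 7 + n I^{2}$ ($w{\left(n,I \right)} = 5 + \left(I n I + 2\right) = 5 + \left(n I^{2} + 2\right) = 5 + \left(2 + n I^{2}\right) = 7 + n I^{2}$)
$\left(\left(7 - 11\right) w{\left(0,m \right)} - 460\right)^{2} = \left(\left(7 - 11\right) \left(7 + 0 \cdot 4^{2}\right) - 460\right)^{2} = \left(- 4 \left(7 + 0 \cdot 16\right) - 460\right)^{2} = \left(- 4 \left(7 + 0\right) - 460\right)^{2} = \left(\left(-4\right) 7 - 460\right)^{2} = \left(-28 - 460\right)^{2} = \left(-488\right)^{2} = 238144$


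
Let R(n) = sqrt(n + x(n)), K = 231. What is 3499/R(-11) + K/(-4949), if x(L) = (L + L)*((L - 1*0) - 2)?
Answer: -33/707 + 3499*sqrt(11)/55 ≈ 210.95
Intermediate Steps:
x(L) = 2*L*(-2 + L) (x(L) = (2*L)*((L + 0) - 2) = (2*L)*(L - 2) = (2*L)*(-2 + L) = 2*L*(-2 + L))
R(n) = sqrt(n + 2*n*(-2 + n))
3499/R(-11) + K/(-4949) = 3499/(sqrt(-11*(-3 + 2*(-11)))) + 231/(-4949) = 3499/(sqrt(-11*(-3 - 22))) + 231*(-1/4949) = 3499/(sqrt(-11*(-25))) - 33/707 = 3499/(sqrt(275)) - 33/707 = 3499/((5*sqrt(11))) - 33/707 = 3499*(sqrt(11)/55) - 33/707 = 3499*sqrt(11)/55 - 33/707 = -33/707 + 3499*sqrt(11)/55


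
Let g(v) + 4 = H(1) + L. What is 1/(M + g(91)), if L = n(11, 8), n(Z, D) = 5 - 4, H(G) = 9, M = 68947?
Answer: 1/68953 ≈ 1.4503e-5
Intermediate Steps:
n(Z, D) = 1
L = 1
g(v) = 6 (g(v) = -4 + (9 + 1) = -4 + 10 = 6)
1/(M + g(91)) = 1/(68947 + 6) = 1/68953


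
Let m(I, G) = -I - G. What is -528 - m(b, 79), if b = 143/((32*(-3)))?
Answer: -43247/96 ≈ -450.49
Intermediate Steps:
b = -143/96 (b = 143/(-96) = 143*(-1/96) = -143/96 ≈ -1.4896)
m(I, G) = -G - I
-528 - m(b, 79) = -528 - (-1*79 - 1*(-143/96)) = -528 - (-79 + 143/96) = -528 - 1*(-7441/96) = -528 + 7441/96 = -43247/96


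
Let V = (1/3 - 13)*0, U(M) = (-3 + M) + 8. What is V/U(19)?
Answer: 0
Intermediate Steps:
U(M) = 5 + M
V = 0 (V = (⅓ - 13)*0 = -38/3*0 = 0)
V/U(19) = 0/(5 + 19) = 0/24 = 0*(1/24) = 0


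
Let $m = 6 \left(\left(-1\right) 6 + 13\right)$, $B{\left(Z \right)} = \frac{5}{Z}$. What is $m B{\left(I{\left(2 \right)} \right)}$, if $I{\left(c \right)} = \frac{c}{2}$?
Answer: $210$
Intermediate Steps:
$I{\left(c \right)} = \frac{c}{2}$ ($I{\left(c \right)} = c \frac{1}{2} = \frac{c}{2}$)
$m = 42$ ($m = 6 \left(-6 + 13\right) = 6 \cdot 7 = 42$)
$m B{\left(I{\left(2 \right)} \right)} = 42 \frac{5}{\frac{1}{2} \cdot 2} = 42 \cdot \frac{5}{1} = 42 \cdot 5 \cdot 1 = 42 \cdot 5 = 210$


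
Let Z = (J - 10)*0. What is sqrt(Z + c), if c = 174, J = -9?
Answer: sqrt(174) ≈ 13.191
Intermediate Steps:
Z = 0 (Z = (-9 - 10)*0 = -19*0 = 0)
sqrt(Z + c) = sqrt(0 + 174) = sqrt(174)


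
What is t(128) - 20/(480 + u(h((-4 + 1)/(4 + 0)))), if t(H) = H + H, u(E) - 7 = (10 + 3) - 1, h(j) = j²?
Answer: 127724/499 ≈ 255.96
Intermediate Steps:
u(E) = 19 (u(E) = 7 + ((10 + 3) - 1) = 7 + (13 - 1) = 7 + 12 = 19)
t(H) = 2*H
t(128) - 20/(480 + u(h((-4 + 1)/(4 + 0)))) = 2*128 - 20/(480 + 19) = 256 - 20/499 = 127724/499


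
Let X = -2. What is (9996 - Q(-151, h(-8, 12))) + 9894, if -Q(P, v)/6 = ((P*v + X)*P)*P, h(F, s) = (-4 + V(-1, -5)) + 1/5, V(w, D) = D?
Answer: 907670454/5 ≈ 1.8153e+8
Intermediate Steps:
h(F, s) = -44/5 (h(F, s) = (-4 - 5) + 1/5 = -9 + ⅕ = -44/5)
Q(P, v) = -6*P²*(-2 + P*v) (Q(P, v) = -6*(P*v - 2)*P*P = -6*(-2 + P*v)*P*P = -6*P*(-2 + P*v)*P = -6*P²*(-2 + P*v))
(9996 - Q(-151, h(-8, 12))) + 9894 = (9996 - 6*(-151)²*(2 - 1*(-151)*(-44/5))) + 9894 = (9996 - 6*22801*(2 - 6644/5)) + 9894 = (9996 - 6*22801*(-6634)/5) + 9894 = (9996 - 1*(-907571004/5)) + 9894 = (9996 + 907571004/5) + 9894 = 907620984/5 + 9894 = 907670454/5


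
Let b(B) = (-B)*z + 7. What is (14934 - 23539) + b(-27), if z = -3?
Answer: -8679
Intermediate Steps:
b(B) = 7 + 3*B (b(B) = -B*(-3) + 7 = 3*B + 7 = 7 + 3*B)
(14934 - 23539) + b(-27) = (14934 - 23539) + (7 + 3*(-27)) = -8605 + (7 - 81) = -8605 - 74 = -8679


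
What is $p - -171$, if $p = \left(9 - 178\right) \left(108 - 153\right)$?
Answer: $7776$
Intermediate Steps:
$p = 7605$ ($p = \left(-169\right) \left(-45\right) = 7605$)
$p - -171 = 7605 - -171 = 7605 + 171 = 7776$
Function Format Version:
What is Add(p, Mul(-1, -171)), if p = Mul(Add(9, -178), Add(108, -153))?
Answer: 7776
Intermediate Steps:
p = 7605 (p = Mul(-169, -45) = 7605)
Add(p, Mul(-1, -171)) = Add(7605, Mul(-1, -171)) = Add(7605, 171) = 7776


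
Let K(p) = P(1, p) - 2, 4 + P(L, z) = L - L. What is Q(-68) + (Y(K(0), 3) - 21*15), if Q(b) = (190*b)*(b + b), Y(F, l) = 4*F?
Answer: 1756781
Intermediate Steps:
P(L, z) = -4 (P(L, z) = -4 + (L - L) = -4 + 0 = -4)
K(p) = -6 (K(p) = -4 - 2 = -6)
Q(b) = 380*b**2 (Q(b) = (190*b)*(2*b) = 380*b**2)
Q(-68) + (Y(K(0), 3) - 21*15) = 380*(-68)**2 + (4*(-6) - 21*15) = 380*4624 + (-24 - 315) = 1757120 - 339 = 1756781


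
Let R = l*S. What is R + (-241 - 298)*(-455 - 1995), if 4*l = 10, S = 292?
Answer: 1321280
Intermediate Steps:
l = 5/2 (l = (¼)*10 = 5/2 ≈ 2.5000)
R = 730 (R = (5/2)*292 = 730)
R + (-241 - 298)*(-455 - 1995) = 730 + (-241 - 298)*(-455 - 1995) = 730 - 539*(-2450) = 730 + 1320550 = 1321280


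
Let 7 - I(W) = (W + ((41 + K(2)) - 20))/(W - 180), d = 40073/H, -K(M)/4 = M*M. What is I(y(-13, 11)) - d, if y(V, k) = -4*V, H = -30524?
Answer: 8554679/976768 ≈ 8.7581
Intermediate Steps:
K(M) = -4*M² (K(M) = -4*M*M = -4*M²)
d = -40073/30524 (d = 40073/(-30524) = 40073*(-1/30524) = -40073/30524 ≈ -1.3128)
I(W) = 7 - (5 + W)/(-180 + W) (I(W) = 7 - (W + ((41 - 4*2²) - 20))/(W - 180) = 7 - (W + ((41 - 4*4) - 20))/(-180 + W) = 7 - (W + ((41 - 16) - 20))/(-180 + W) = 7 - (W + (25 - 20))/(-180 + W) = 7 - (W + 5)/(-180 + W) = 7 - (5 + W)/(-180 + W))
I(y(-13, 11)) - d = (-1265 + 6*(-4*(-13)))/(-180 - 4*(-13)) - 1*(-40073/30524) = (-1265 + 6*52)/(-180 + 52) + 40073/30524 = (-1265 + 312)/(-128) + 40073/30524 = -1/128*(-953) + 40073/30524 = 953/128 + 40073/30524 = 8554679/976768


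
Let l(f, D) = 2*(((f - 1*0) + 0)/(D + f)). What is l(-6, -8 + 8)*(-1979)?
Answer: -3958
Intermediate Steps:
l(f, D) = 2*f/(D + f) (l(f, D) = 2*(((f + 0) + 0)/(D + f)) = 2*((f + 0)/(D + f)) = 2*(f/(D + f)) = 2*f/(D + f))
l(-6, -8 + 8)*(-1979) = (2*(-6)/((-8 + 8) - 6))*(-1979) = (2*(-6)/(0 - 6))*(-1979) = (2*(-6)/(-6))*(-1979) = (2*(-6)*(-⅙))*(-1979) = 2*(-1979) = -3958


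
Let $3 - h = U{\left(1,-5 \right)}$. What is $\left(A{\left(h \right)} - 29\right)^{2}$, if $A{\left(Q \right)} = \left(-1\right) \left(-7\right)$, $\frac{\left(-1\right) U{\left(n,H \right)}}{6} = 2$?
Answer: $484$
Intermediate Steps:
$U{\left(n,H \right)} = -12$ ($U{\left(n,H \right)} = \left(-6\right) 2 = -12$)
$h = 15$ ($h = 3 - -12 = 3 + 12 = 15$)
$A{\left(Q \right)} = 7$
$\left(A{\left(h \right)} - 29\right)^{2} = \left(7 - 29\right)^{2} = \left(-22\right)^{2} = 484$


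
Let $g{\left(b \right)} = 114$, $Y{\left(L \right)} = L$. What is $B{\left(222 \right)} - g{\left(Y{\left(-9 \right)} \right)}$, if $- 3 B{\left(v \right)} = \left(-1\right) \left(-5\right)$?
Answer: $- \frac{347}{3} \approx -115.67$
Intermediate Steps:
$B{\left(v \right)} = - \frac{5}{3}$ ($B{\left(v \right)} = - \frac{\left(-1\right) \left(-5\right)}{3} = \left(- \frac{1}{3}\right) 5 = - \frac{5}{3}$)
$B{\left(222 \right)} - g{\left(Y{\left(-9 \right)} \right)} = - \frac{5}{3} - 114 = - \frac{347}{3}$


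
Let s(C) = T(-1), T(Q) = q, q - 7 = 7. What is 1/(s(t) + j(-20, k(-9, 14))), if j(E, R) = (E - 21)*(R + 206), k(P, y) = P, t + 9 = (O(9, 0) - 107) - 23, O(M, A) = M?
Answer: -1/8063 ≈ -0.00012402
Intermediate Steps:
q = 14 (q = 7 + 7 = 14)
T(Q) = 14
t = -130 (t = -9 + ((9 - 107) - 23) = -9 + (-98 - 23) = -9 - 121 = -130)
j(E, R) = (-21 + E)*(206 + R)
s(C) = 14
1/(s(t) + j(-20, k(-9, 14))) = 1/(14 + (-4326 - 21*(-9) + 206*(-20) - 20*(-9))) = 1/(14 + (-4326 + 189 - 4120 + 180)) = 1/(14 - 8077) = 1/(-8063) = -1/8063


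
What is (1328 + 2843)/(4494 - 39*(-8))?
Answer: 4171/4806 ≈ 0.86787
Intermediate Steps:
(1328 + 2843)/(4494 - 39*(-8)) = 4171/(4494 + 312) = 4171/4806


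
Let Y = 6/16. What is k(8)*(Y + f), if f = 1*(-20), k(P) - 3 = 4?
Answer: -1099/8 ≈ -137.38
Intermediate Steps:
k(P) = 7 (k(P) = 3 + 4 = 7)
Y = 3/8 (Y = 6*(1/16) = 3/8 ≈ 0.37500)
f = -20
k(8)*(Y + f) = 7*(3/8 - 20) = 7*(-157/8) = -1099/8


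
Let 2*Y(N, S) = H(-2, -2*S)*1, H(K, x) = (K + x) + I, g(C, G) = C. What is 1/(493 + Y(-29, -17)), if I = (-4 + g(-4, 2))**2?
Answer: 1/541 ≈ 0.0018484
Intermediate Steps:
I = 64 (I = (-4 - 4)**2 = (-8)**2 = 64)
H(K, x) = 64 + K + x (H(K, x) = (K + x) + 64 = 64 + K + x)
Y(N, S) = 31 - S (Y(N, S) = ((64 - 2 - 2*S)*1)/2 = ((62 - 2*S)*1)/2 = (62 - 2*S)/2 = 31 - S)
1/(493 + Y(-29, -17)) = 1/(493 + (31 - 1*(-17))) = 1/(493 + (31 + 17)) = 1/(493 + 48) = 1/541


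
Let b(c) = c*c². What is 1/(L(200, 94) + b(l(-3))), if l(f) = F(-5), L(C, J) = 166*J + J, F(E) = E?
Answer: 1/15573 ≈ 6.4214e-5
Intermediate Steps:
L(C, J) = 167*J
l(f) = -5
b(c) = c³
1/(L(200, 94) + b(l(-3))) = 1/(167*94 + (-5)³) = 1/(15698 - 125) = 1/15573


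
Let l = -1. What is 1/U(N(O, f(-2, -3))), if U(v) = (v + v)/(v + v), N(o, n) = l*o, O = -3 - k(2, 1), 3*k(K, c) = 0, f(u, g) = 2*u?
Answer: 1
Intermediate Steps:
k(K, c) = 0 (k(K, c) = (⅓)*0 = 0)
O = -3 (O = -3 - 1*0 = -3 + 0 = -3)
N(o, n) = -o
U(v) = 1 (U(v) = (2*v)/((2*v)) = (2*v)*(1/(2*v)) = 1)
1/U(N(O, f(-2, -3))) = 1/1 = 1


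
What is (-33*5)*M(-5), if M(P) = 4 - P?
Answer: -1485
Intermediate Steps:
(-33*5)*M(-5) = (-33*5)*(4 - 1*(-5)) = -165*(4 + 5) = -165*9 = -1485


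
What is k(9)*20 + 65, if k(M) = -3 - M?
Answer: -175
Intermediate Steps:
k(9)*20 + 65 = (-3 - 1*9)*20 + 65 = (-3 - 9)*20 + 65 = -12*20 + 65 = -240 + 65 = -175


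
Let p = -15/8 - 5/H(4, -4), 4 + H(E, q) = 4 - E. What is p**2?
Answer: 25/64 ≈ 0.39063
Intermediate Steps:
H(E, q) = -E (H(E, q) = -4 + (4 - E) = -E)
p = -5/8 (p = -15/8 - 5/((-1*4)) = -15*1/8 - 5/(-4) = -15/8 - 5*(-1/4) = -15/8 + 5/4 = -5/8 ≈ -0.62500)
p**2 = (-5/8)**2 = 25/64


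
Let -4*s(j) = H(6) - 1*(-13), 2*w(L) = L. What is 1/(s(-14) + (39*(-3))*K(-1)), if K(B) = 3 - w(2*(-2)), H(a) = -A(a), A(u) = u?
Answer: -4/2347 ≈ -0.0017043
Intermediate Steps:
H(a) = -a
w(L) = L/2
K(B) = 5 (K(B) = 3 - 2*(-2)/2 = 3 - (-4)/2 = 3 - 1*(-2) = 3 + 2 = 5)
s(j) = -7/4 (s(j) = -(-1*6 - 1*(-13))/4 = -(-6 + 13)/4 = -¼*7 = -7/4)
1/(s(-14) + (39*(-3))*K(-1)) = 1/(-7/4 + (39*(-3))*5) = 1/(-7/4 - 117*5) = 1/(-7/4 - 585) = 1/(-2347/4) = -4/2347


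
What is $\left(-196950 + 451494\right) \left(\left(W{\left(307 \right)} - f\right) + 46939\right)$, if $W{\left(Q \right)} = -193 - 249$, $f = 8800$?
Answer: $9595545168$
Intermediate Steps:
$W{\left(Q \right)} = -442$ ($W{\left(Q \right)} = -193 - 249 = -442$)
$\left(-196950 + 451494\right) \left(\left(W{\left(307 \right)} - f\right) + 46939\right) = \left(-196950 + 451494\right) \left(\left(-442 - 8800\right) + 46939\right) = 254544 \left(\left(-442 - 8800\right) + 46939\right) = 254544 \left(-9242 + 46939\right) = 254544 \cdot 37697 = 9595545168$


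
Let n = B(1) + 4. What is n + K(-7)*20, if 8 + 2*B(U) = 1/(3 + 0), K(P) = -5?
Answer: -599/6 ≈ -99.833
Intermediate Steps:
B(U) = -23/6 (B(U) = -4 + 1/(2*(3 + 0)) = -4 + (½)/3 = -4 + (½)*(⅓) = -4 + ⅙ = -23/6)
n = ⅙ (n = -23/6 + 4 = ⅙ ≈ 0.16667)
n + K(-7)*20 = ⅙ - 5*20 = ⅙ - 100 = -599/6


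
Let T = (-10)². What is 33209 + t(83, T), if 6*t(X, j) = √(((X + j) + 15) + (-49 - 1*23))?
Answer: 33209 + √14/2 ≈ 33211.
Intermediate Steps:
T = 100
t(X, j) = √(-57 + X + j)/6 (t(X, j) = √(((X + j) + 15) + (-49 - 1*23))/6 = √((15 + X + j) + (-49 - 23))/6 = √((15 + X + j) - 72)/6 = √(-57 + X + j)/6)
33209 + t(83, T) = 33209 + √(-57 + 83 + 100)/6 = 33209 + √126/6 = 33209 + (3*√14)/6 = 33209 + √14/2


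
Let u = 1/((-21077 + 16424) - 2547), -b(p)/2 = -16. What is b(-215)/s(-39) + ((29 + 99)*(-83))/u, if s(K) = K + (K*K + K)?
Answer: 110379110432/1443 ≈ 7.6493e+7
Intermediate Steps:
b(p) = 32 (b(p) = -2*(-16) = 32)
s(K) = K² + 2*K (s(K) = K + (K² + K) = K + (K + K²) = K² + 2*K)
u = -1/7200 (u = 1/(-4653 - 2547) = 1/(-7200) = -1/7200 ≈ -0.00013889)
b(-215)/s(-39) + ((29 + 99)*(-83))/u = 32/((-39*(2 - 39))) + ((29 + 99)*(-83))/(-1/7200) = 32/((-39*(-37))) + (128*(-83))*(-7200) = 32/1443 - 10624*(-7200) = 32*(1/1443) + 76492800 = 32/1443 + 76492800 = 110379110432/1443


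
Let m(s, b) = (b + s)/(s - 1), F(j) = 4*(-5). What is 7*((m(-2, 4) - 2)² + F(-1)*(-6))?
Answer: 8008/9 ≈ 889.78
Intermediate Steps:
F(j) = -20
m(s, b) = (b + s)/(-1 + s)
7*((m(-2, 4) - 2)² + F(-1)*(-6)) = 7*(((4 - 2)/(-1 - 2) - 2)² - 20*(-6)) = 7*((2/(-3) - 2)² + 120) = 7*((-⅓*2 - 2)² + 120) = 7*((-⅔ - 2)² + 120) = 7*((-8/3)² + 120) = 7*(64/9 + 120) = 7*(1144/9) = 8008/9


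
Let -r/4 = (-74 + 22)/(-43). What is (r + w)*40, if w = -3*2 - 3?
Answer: -23800/43 ≈ -553.49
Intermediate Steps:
w = -9 (w = -6 - 3 = -9)
r = -208/43 (r = -4*(-74 + 22)/(-43) = -(-208)*(-1)/43 = -4*52/43 = -208/43 ≈ -4.8372)
(r + w)*40 = (-208/43 - 9)*40 = -595/43*40 = -23800/43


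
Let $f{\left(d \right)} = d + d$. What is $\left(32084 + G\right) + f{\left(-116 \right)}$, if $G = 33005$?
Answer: $64857$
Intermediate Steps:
$f{\left(d \right)} = 2 d$
$\left(32084 + G\right) + f{\left(-116 \right)} = \left(32084 + 33005\right) + 2 \left(-116\right) = 65089 - 232 = 64857$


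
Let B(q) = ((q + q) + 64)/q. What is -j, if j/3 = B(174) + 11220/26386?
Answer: -3205828/382597 ≈ -8.3791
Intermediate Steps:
B(q) = (64 + 2*q)/q (B(q) = (2*q + 64)/q = (64 + 2*q)/q)
j = 3205828/382597 (j = 3*((2 + 64/174) + 11220/26386) = 3*((2 + 64*(1/174)) + 11220*(1/26386)) = 3*((2 + 32/87) + 5610/13193) = 3*(206/87 + 5610/13193) = 3*(3205828/1147791) = 3205828/382597 ≈ 8.3791)
-j = -1*3205828/382597 = -3205828/382597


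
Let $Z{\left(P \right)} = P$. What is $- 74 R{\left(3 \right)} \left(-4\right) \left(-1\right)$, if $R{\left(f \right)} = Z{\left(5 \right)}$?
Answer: $-1480$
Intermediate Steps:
$R{\left(f \right)} = 5$
$- 74 R{\left(3 \right)} \left(-4\right) \left(-1\right) = - 74 \cdot 5 \left(-4\right) \left(-1\right) = - 74 \left(\left(-20\right) \left(-1\right)\right) = \left(-74\right) 20 = -1480$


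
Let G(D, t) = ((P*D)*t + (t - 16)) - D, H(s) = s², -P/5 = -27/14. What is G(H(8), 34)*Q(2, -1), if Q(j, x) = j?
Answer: 293116/7 ≈ 41874.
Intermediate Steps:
P = 135/14 (P = -(-135)/14 = -5*(-27/14) = 135/14 ≈ 9.6429)
G(D, t) = -16 + t - D + 135*D*t/14 (G(D, t) = ((135*D/14)*t + (t - 16)) - D = (135*D*t/14 + (-16 + t)) - D = (-16 + t + 135*D*t/14) - D = -16 + t - D + 135*D*t/14)
G(H(8), 34)*Q(2, -1) = (-16 + 34 - 1*8² + (135/14)*8²*34)*2 = (-16 + 34 - 1*64 + (135/14)*64*34)*2 = (-16 + 34 - 64 + 146880/7)*2 = (146558/7)*2 = 293116/7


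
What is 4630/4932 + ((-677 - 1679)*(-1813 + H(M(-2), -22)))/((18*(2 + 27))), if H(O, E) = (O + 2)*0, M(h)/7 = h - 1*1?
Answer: 195084257/23838 ≈ 8183.8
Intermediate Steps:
M(h) = -7 + 7*h (M(h) = 7*(h - 1*1) = 7*(h - 1) = 7*(-1 + h) = -7 + 7*h)
H(O, E) = 0 (H(O, E) = (2 + O)*0 = 0)
4630/4932 + ((-677 - 1679)*(-1813 + H(M(-2), -22)))/((18*(2 + 27))) = 4630/4932 + ((-677 - 1679)*(-1813 + 0))/((18*(2 + 27))) = 4630*(1/4932) + (-2356*(-1813))/((18*29)) = 2315/2466 + 4271428/522 = 2315/2466 + 4271428*(1/522) = 2315/2466 + 2135714/261 = 195084257/23838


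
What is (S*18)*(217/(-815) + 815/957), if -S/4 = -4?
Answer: 43829376/259985 ≈ 168.58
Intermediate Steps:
S = 16 (S = -4*(-4) = 16)
(S*18)*(217/(-815) + 815/957) = (16*18)*(217/(-815) + 815/957) = 288*(217*(-1/815) + 815*(1/957)) = 288*(-217/815 + 815/957) = 288*(456556/779955) = 43829376/259985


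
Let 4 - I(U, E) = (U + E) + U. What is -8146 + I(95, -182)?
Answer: -8150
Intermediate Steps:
I(U, E) = 4 - E - 2*U (I(U, E) = 4 - ((U + E) + U) = 4 - ((E + U) + U) = 4 - (E + 2*U) = 4 + (-E - 2*U) = 4 - E - 2*U)
-8146 + I(95, -182) = -8146 + (4 - 1*(-182) - 2*95) = -8146 + (4 + 182 - 190) = -8146 - 4 = -8150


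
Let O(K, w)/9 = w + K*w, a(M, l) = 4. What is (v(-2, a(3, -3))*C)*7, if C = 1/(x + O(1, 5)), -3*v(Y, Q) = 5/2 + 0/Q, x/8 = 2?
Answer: -35/636 ≈ -0.055031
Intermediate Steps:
x = 16 (x = 8*2 = 16)
O(K, w) = 9*w + 9*K*w (O(K, w) = 9*(w + K*w) = 9*w + 9*K*w)
v(Y, Q) = -⅚ (v(Y, Q) = -(5/2 + 0/Q)/3 = -(5*(½) + 0)/3 = -(5/2 + 0)/3 = -⅓*5/2 = -⅚)
C = 1/106 (C = 1/(16 + 9*5*(1 + 1)) = 1/(16 + 9*5*2) = 1/(16 + 90) = 1/106 ≈ 0.0094340)
(v(-2, a(3, -3))*C)*7 = -⅚*1/106*7 = -5/636*7 = -35/636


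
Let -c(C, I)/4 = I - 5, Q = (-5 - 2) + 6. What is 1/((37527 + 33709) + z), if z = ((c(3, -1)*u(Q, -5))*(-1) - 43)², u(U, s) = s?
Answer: 1/77165 ≈ 1.2959e-5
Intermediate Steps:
Q = -1 (Q = -7 + 6 = -1)
c(C, I) = 20 - 4*I (c(C, I) = -4*(I - 5) = -4*(-5 + I) = 20 - 4*I)
z = 5929 (z = (((20 - 4*(-1))*(-5))*(-1) - 43)² = (((20 + 4)*(-5))*(-1) - 43)² = ((24*(-5))*(-1) - 43)² = (-120*(-1) - 43)² = (120 - 43)² = 77² = 5929)
1/((37527 + 33709) + z) = 1/((37527 + 33709) + 5929) = 1/(71236 + 5929) = 1/77165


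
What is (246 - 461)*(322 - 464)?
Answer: 30530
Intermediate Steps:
(246 - 461)*(322 - 464) = -215*(-142) = 30530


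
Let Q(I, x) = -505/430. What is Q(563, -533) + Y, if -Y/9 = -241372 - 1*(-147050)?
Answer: 73005127/86 ≈ 8.4890e+5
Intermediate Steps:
Q(I, x) = -101/86 (Q(I, x) = -505*1/430 = -101/86)
Y = 848898 (Y = -9*(-241372 - 1*(-147050)) = -9*(-241372 + 147050) = -9*(-94322) = 848898)
Q(563, -533) + Y = -101/86 + 848898 = 73005127/86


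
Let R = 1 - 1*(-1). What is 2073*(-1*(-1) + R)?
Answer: 6219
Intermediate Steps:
R = 2 (R = 1 + 1 = 2)
2073*(-1*(-1) + R) = 2073*(-1*(-1) + 2) = 2073*(1 + 2) = 2073*3 = 6219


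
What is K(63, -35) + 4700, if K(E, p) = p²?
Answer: 5925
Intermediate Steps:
K(63, -35) + 4700 = (-35)² + 4700 = 1225 + 4700 = 5925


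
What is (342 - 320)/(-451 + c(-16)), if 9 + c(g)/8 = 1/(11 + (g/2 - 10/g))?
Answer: -58/1373 ≈ -0.042243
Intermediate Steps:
c(g) = -72 + 8/(11 + g/2 - 10/g) (c(g) = -72 + 8/(11 + (g/2 - 10/g)) = -72 + 8/(11 + g/2 - 10/g))
(342 - 320)/(-451 + c(-16)) = (342 - 320)/(-451 + 8*(180 - 196*(-16) - 9*(-16)²)/(-20 + (-16)² + 22*(-16))) = 22/(-451 + 8*(180 + 3136 - 9*256)/(-20 + 256 - 352)) = 22/(-451 + 8*(180 + 3136 - 2304)/(-116)) = 22/(-451 + 8*(-1/116)*1012) = 22/(-451 - 2024/29) = 22/(-15103/29) = 22*(-29/15103) = -58/1373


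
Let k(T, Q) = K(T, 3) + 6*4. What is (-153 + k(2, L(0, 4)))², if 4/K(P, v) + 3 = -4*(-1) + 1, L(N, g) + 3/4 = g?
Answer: 16129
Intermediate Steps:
L(N, g) = -¾ + g
K(P, v) = 2 (K(P, v) = 4/(-3 + (-4*(-1) + 1)) = 4/(-3 + (4 + 1)) = 4/(-3 + 5) = 4/2 = 4*(½) = 2)
k(T, Q) = 26 (k(T, Q) = 2 + 6*4 = 2 + 24 = 26)
(-153 + k(2, L(0, 4)))² = (-153 + 26)² = (-127)² = 16129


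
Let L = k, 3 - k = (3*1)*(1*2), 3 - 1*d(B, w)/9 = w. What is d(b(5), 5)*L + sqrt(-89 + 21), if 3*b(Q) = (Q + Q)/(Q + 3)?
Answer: 54 + 2*I*sqrt(17) ≈ 54.0 + 8.2462*I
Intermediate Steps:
b(Q) = 2*Q/(3*(3 + Q)) (b(Q) = ((Q + Q)/(Q + 3))/3 = ((2*Q)/(3 + Q))/3 = (2*Q/(3 + Q))/3 = 2*Q/(3*(3 + Q)))
d(B, w) = 27 - 9*w
k = -3 (k = 3 - 3*1*1*2 = 3 - 3*2 = 3 - 1*6 = 3 - 6 = -3)
L = -3
d(b(5), 5)*L + sqrt(-89 + 21) = (27 - 9*5)*(-3) + sqrt(-89 + 21) = (27 - 45)*(-3) + sqrt(-68) = -18*(-3) + 2*I*sqrt(17) = 54 + 2*I*sqrt(17)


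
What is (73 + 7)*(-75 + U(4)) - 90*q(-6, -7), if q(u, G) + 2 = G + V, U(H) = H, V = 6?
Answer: -5410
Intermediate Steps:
q(u, G) = 4 + G (q(u, G) = -2 + (G + 6) = -2 + (6 + G) = 4 + G)
(73 + 7)*(-75 + U(4)) - 90*q(-6, -7) = (73 + 7)*(-75 + 4) - 90*(4 - 7) = 80*(-71) - 90*(-3) = -5680 + 270 = -5410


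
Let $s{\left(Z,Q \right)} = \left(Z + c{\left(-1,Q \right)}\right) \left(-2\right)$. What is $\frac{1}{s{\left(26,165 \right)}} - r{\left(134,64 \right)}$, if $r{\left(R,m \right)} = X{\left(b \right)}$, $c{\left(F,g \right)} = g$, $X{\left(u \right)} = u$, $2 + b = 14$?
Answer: $- \frac{4585}{382} \approx -12.003$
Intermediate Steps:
$b = 12$ ($b = -2 + 14 = 12$)
$s{\left(Z,Q \right)} = - 2 Q - 2 Z$ ($s{\left(Z,Q \right)} = \left(Z + Q\right) \left(-2\right) = \left(Q + Z\right) \left(-2\right) = - 2 Q - 2 Z$)
$r{\left(R,m \right)} = 12$
$\frac{1}{s{\left(26,165 \right)}} - r{\left(134,64 \right)} = \frac{1}{\left(-2\right) 165 - 52} - 12 = \frac{1}{-330 - 52} - 12 = \frac{1}{-382} - 12 = - \frac{1}{382} - 12 = - \frac{4585}{382}$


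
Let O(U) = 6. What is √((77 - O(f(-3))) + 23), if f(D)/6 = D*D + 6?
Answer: √94 ≈ 9.6954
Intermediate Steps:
f(D) = 36 + 6*D² (f(D) = 6*(D*D + 6) = 6*(D² + 6) = 6*(6 + D²) = 36 + 6*D²)
√((77 - O(f(-3))) + 23) = √((77 - 1*6) + 23) = √((77 - 6) + 23) = √(71 + 23) = √94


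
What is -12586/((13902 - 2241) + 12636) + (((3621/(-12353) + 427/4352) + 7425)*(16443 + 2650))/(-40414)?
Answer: -26456920700217070249/7541327108350464 ≈ -3508.3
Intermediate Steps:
-12586/((13902 - 2241) + 12636) + (((3621/(-12353) + 427/4352) + 7425)*(16443 + 2650))/(-40414) = -12586/(11661 + 12636) + (((3621*(-1/12353) + 427*(1/4352)) + 7425)*19093)*(-1/40414) = -12586/24297 + (((-3621/12353 + 427/4352) + 7425)*19093)*(-1/40414) = -12586*1/24297 + ((-10483861/53760256 + 7425)*19093)*(-1/40414) = -1798/3471 + ((399159416939/53760256)*19093)*(-1/40414) = -1798/3471 + (7621150747616327/53760256)*(-1/40414) = -1798/3471 - 7621150747616327/2172666985984 = -26456920700217070249/7541327108350464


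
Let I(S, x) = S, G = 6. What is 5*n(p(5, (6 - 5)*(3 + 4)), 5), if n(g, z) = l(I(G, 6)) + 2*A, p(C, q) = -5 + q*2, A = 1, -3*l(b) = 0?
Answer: 10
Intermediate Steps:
l(b) = 0 (l(b) = -⅓*0 = 0)
p(C, q) = -5 + 2*q
n(g, z) = 2 (n(g, z) = 0 + 2*1 = 0 + 2 = 2)
5*n(p(5, (6 - 5)*(3 + 4)), 5) = 5*2 = 10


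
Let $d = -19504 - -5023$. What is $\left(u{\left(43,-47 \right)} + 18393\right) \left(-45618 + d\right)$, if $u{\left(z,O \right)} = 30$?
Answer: $-1107203877$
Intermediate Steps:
$d = -14481$ ($d = -19504 + 5023 = -14481$)
$\left(u{\left(43,-47 \right)} + 18393\right) \left(-45618 + d\right) = \left(30 + 18393\right) \left(-45618 - 14481\right) = 18423 \left(-60099\right) = -1107203877$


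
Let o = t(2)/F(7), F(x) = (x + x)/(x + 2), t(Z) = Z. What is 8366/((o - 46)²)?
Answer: 409934/97969 ≈ 4.1843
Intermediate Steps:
F(x) = 2*x/(2 + x) (F(x) = (2*x)/(2 + x) = 2*x/(2 + x))
o = 9/7 (o = 2/((2*7/(2 + 7))) = 2/((2*7/9)) = 2/((2*7*(⅑))) = 2/(14/9) = 2*(9/14) = 9/7 ≈ 1.2857)
8366/((o - 46)²) = 8366/((9/7 - 46)²) = 8366/((-313/7)²) = 8366/(97969/49) = 8366*(49/97969) = 409934/97969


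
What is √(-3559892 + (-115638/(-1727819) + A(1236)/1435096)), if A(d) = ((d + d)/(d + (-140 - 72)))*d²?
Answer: I*√21887436524942055854723624463737/2479586135624 ≈ 1886.8*I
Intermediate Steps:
A(d) = 2*d³/(-212 + d) (A(d) = ((2*d)/(d - 212))*d² = ((2*d)/(-212 + d))*d² = (2*d/(-212 + d))*d² = 2*d³/(-212 + d))
√(-3559892 + (-115638/(-1727819) + A(1236)/1435096)) = √(-3559892 + (-115638/(-1727819) + (2*1236³/(-212 + 1236))/1435096)) = √(-3559892 + (-115638*(-1/1727819) + (2*1888232256/1024)*(1/1435096))) = √(-3559892 + (115638/1727819 + (2*1888232256*(1/1024))*(1/1435096))) = √(-3559892 + (115638/1727819 + (29503629/8)*(1/1435096))) = √(-3559892 + (115638/1727819 + 29503629/11480768)) = √(-3559892 + 52304543805135/19836689084992) = √(-70616418475606535729/19836689084992) = I*√21887436524942055854723624463737/2479586135624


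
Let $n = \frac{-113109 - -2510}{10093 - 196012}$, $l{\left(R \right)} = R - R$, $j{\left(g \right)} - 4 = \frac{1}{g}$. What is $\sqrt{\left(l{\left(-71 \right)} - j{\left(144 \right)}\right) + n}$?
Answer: $\frac{i \sqrt{1887057336937}}{743676} \approx 1.8472 i$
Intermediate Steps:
$j{\left(g \right)} = 4 + \frac{1}{g}$
$l{\left(R \right)} = 0$
$n = \frac{110599}{185919}$ ($n = \frac{-113109 + \left(2668 - 158\right)}{-185919} = \left(-113109 + 2510\right) \left(- \frac{1}{185919}\right) = \left(-110599\right) \left(- \frac{1}{185919}\right) = \frac{110599}{185919} \approx 0.59488$)
$\sqrt{\left(l{\left(-71 \right)} - j{\left(144 \right)}\right) + n} = \sqrt{\left(0 - \left(4 + \frac{1}{144}\right)\right) + \frac{110599}{185919}} = \sqrt{\left(0 - \frac{577}{144}\right) + \frac{110599}{185919}} = \sqrt{- \frac{577}{144} + \frac{110599}{185919}} = \sqrt{- \frac{30449669}{8924112}} = \frac{i \sqrt{1887057336937}}{743676}$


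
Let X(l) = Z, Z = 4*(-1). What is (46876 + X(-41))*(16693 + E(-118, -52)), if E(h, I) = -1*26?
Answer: 781215624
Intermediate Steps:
Z = -4
X(l) = -4
E(h, I) = -26
(46876 + X(-41))*(16693 + E(-118, -52)) = (46876 - 4)*(16693 - 26) = 46872*16667 = 781215624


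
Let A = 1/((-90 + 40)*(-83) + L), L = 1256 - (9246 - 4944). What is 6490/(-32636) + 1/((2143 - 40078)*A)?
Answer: -47038049/206341110 ≈ -0.22796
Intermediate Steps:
L = -3046 (L = 1256 - 1*4302 = 1256 - 4302 = -3046)
A = 1/1104 (A = 1/((-90 + 40)*(-83) - 3046) = 1/(-50*(-83) - 3046) = 1/(4150 - 3046) = 1/1104 ≈ 0.00090580)
6490/(-32636) + 1/((2143 - 40078)*A) = 6490/(-32636) + 1/((2143 - 40078)*(1/1104)) = 6490*(-1/32636) + 1104/(-37935) = -3245/16318 - 1/37935*1104 = -3245/16318 - 368/12645 = -47038049/206341110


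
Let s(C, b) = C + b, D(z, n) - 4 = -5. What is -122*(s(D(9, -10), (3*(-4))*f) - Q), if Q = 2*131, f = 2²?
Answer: 37942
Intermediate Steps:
f = 4
D(z, n) = -1 (D(z, n) = 4 - 5 = -1)
Q = 262
-122*(s(D(9, -10), (3*(-4))*f) - Q) = -122*((-1 + (3*(-4))*4) - 1*262) = -122*((-1 - 12*4) - 262) = -122*((-1 - 48) - 262) = -122*(-49 - 262) = -122*(-311) = 37942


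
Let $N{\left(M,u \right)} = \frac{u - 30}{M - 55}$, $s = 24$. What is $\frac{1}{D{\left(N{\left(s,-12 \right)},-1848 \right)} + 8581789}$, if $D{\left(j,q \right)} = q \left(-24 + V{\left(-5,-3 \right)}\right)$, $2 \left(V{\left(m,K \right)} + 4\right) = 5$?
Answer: $\frac{1}{8628913} \approx 1.1589 \cdot 10^{-7}$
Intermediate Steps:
$V{\left(m,K \right)} = - \frac{3}{2}$ ($V{\left(m,K \right)} = -4 + \frac{1}{2} \cdot 5 = -4 + \frac{5}{2} = - \frac{3}{2}$)
$N{\left(M,u \right)} = \frac{-30 + u}{-55 + M}$
$D{\left(j,q \right)} = - \frac{51 q}{2}$ ($D{\left(j,q \right)} = q \left(-24 - \frac{3}{2}\right) = q \left(- \frac{51}{2}\right) = - \frac{51 q}{2}$)
$\frac{1}{D{\left(N{\left(s,-12 \right)},-1848 \right)} + 8581789} = \frac{1}{\left(- \frac{51}{2}\right) \left(-1848\right) + 8581789} = \frac{1}{47124 + 8581789} = \frac{1}{8628913}$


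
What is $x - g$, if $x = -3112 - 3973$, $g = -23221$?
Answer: $16136$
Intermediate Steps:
$x = -7085$
$x - g = -7085 - -23221 = -7085 + 23221 = 16136$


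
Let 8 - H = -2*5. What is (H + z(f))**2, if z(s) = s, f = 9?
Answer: 729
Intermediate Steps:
H = 18 (H = 8 - (-2)*5 = 8 - 1*(-10) = 8 + 10 = 18)
(H + z(f))**2 = (18 + 9)**2 = 27**2 = 729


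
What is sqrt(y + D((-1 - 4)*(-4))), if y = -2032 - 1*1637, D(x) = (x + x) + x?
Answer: 3*I*sqrt(401) ≈ 60.075*I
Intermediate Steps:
D(x) = 3*x (D(x) = 2*x + x = 3*x)
y = -3669 (y = -2032 - 1637 = -3669)
sqrt(y + D((-1 - 4)*(-4))) = sqrt(-3669 + 3*((-1 - 4)*(-4))) = sqrt(-3669 + 3*(-5*(-4))) = sqrt(-3669 + 3*20) = sqrt(-3669 + 60) = sqrt(-3609) = 3*I*sqrt(401)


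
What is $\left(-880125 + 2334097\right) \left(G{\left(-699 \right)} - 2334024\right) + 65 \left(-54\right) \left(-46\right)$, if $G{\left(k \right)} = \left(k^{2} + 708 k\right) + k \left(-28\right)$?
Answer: $-3374295179736$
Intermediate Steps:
$G{\left(k \right)} = k^{2} + 680 k$ ($G{\left(k \right)} = \left(k^{2} + 708 k\right) - 28 k = k^{2} + 680 k$)
$\left(-880125 + 2334097\right) \left(G{\left(-699 \right)} - 2334024\right) + 65 \left(-54\right) \left(-46\right) = \left(-880125 + 2334097\right) \left(- 699 \left(680 - 699\right) - 2334024\right) + 65 \left(-54\right) \left(-46\right) = 1453972 \left(\left(-699\right) \left(-19\right) - 2334024\right) - -161460 = 1453972 \left(13281 - 2334024\right) + 161460 = 1453972 \left(-2320743\right) + 161460 = -3374295341196 + 161460 = -3374295179736$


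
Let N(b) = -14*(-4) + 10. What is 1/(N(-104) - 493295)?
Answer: -1/493229 ≈ -2.0275e-6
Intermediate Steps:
N(b) = 66 (N(b) = 56 + 10 = 66)
1/(N(-104) - 493295) = 1/(66 - 493295) = 1/(-493229) = -1/493229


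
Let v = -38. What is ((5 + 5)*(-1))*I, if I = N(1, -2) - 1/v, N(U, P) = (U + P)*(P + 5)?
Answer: 565/19 ≈ 29.737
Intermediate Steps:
N(U, P) = (5 + P)*(P + U) (N(U, P) = (P + U)*(5 + P) = (5 + P)*(P + U))
I = -113/38 (I = ((-2)**2 + 5*(-2) + 5*1 - 2*1) - 1/(-38) = (4 - 10 + 5 - 2) - 1*(-1/38) = -3 + 1/38 = -113/38 ≈ -2.9737)
((5 + 5)*(-1))*I = ((5 + 5)*(-1))*(-113/38) = (10*(-1))*(-113/38) = -10*(-113/38) = 565/19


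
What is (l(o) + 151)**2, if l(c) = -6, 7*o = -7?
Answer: 21025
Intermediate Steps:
o = -1 (o = (1/7)*(-7) = -1)
(l(o) + 151)**2 = (-6 + 151)**2 = 145**2 = 21025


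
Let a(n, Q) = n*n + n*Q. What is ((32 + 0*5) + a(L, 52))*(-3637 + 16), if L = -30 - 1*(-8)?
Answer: 2273988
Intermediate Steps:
L = -22 (L = -30 + 8 = -22)
a(n, Q) = n**2 + Q*n
((32 + 0*5) + a(L, 52))*(-3637 + 16) = ((32 + 0*5) - 22*(52 - 22))*(-3637 + 16) = ((32 + 0) - 22*30)*(-3621) = (32 - 660)*(-3621) = -628*(-3621) = 2273988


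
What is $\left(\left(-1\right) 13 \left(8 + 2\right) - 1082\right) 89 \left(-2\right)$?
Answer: $215736$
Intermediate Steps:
$\left(\left(-1\right) 13 \left(8 + 2\right) - 1082\right) 89 \left(-2\right) = \left(\left(-13\right) 10 - 1082\right) \left(-178\right) = \left(-130 - 1082\right) \left(-178\right) = \left(-1212\right) \left(-178\right) = 215736$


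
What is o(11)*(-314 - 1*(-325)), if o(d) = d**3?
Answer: 14641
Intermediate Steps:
o(11)*(-314 - 1*(-325)) = 11**3*(-314 - 1*(-325)) = 1331*(-314 + 325) = 1331*11 = 14641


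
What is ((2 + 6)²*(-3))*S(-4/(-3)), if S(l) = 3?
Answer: -576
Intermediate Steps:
((2 + 6)²*(-3))*S(-4/(-3)) = ((2 + 6)²*(-3))*3 = (8²*(-3))*3 = (64*(-3))*3 = -192*3 = -576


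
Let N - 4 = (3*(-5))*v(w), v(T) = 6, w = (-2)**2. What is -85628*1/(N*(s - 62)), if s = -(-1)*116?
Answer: 21407/1161 ≈ 18.438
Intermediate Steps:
w = 4
s = 116 (s = -1*(-116) = 116)
N = -86 (N = 4 + (3*(-5))*6 = 4 - 15*6 = 4 - 90 = -86)
-85628*1/(N*(s - 62)) = -85628*(-1/(86*(116 - 62))) = -85628/((-86*54)) = -85628/(-4644) = -85628*(-1/4644) = 21407/1161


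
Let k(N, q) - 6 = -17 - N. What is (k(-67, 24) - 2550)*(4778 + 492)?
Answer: -13143380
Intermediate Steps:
k(N, q) = -11 - N (k(N, q) = 6 + (-17 - N) = -11 - N)
(k(-67, 24) - 2550)*(4778 + 492) = ((-11 - 1*(-67)) - 2550)*(4778 + 492) = ((-11 + 67) - 2550)*5270 = (56 - 2550)*5270 = -2494*5270 = -13143380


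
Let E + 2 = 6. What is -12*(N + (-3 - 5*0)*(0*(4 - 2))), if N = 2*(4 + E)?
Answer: -192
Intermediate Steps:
E = 4 (E = -2 + 6 = 4)
N = 16 (N = 2*(4 + 4) = 2*8 = 16)
-12*(N + (-3 - 5*0)*(0*(4 - 2))) = -12*(16 + (-3 - 5*0)*(0*(4 - 2))) = -12*(16 + (-3 + 0)*(0*2)) = -12*(16 - 3*0) = -12*(16 + 0) = -12*16 = -192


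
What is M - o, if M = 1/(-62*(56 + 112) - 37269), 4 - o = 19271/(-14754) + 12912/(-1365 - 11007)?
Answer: -511763473451/80594929910 ≈ -6.3498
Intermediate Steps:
o = 96589201/15211374 (o = 4 - (19271/(-14754) + 12912/(-1365 - 11007)) = 4 - (19271*(-1/14754) + 12912/(-12372)) = 4 - (-19271/14754 + 12912*(-1/12372)) = 4 - (-19271/14754 - 1076/1031) = 4 - 1*(-35743705/15211374) = 4 + 35743705/15211374 = 96589201/15211374 ≈ 6.3498)
M = -1/47685 (M = 1/(-62*168 - 37269) = 1/(-10416 - 37269) = 1/(-47685) = -1/47685 ≈ -2.0971e-5)
M - o = -1/47685 - 1*96589201/15211374 = -1/47685 - 96589201/15211374 = -511763473451/80594929910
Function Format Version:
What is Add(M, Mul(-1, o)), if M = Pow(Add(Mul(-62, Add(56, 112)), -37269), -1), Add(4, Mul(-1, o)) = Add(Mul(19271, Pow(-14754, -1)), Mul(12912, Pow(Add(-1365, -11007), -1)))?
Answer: Rational(-511763473451, 80594929910) ≈ -6.3498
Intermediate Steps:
o = Rational(96589201, 15211374) (o = Add(4, Mul(-1, Add(Mul(19271, Pow(-14754, -1)), Mul(12912, Pow(Add(-1365, -11007), -1))))) = Add(4, Mul(-1, Add(Mul(19271, Rational(-1, 14754)), Mul(12912, Pow(-12372, -1))))) = Add(4, Mul(-1, Add(Rational(-19271, 14754), Mul(12912, Rational(-1, 12372))))) = Add(4, Mul(-1, Add(Rational(-19271, 14754), Rational(-1076, 1031)))) = Add(4, Mul(-1, Rational(-35743705, 15211374))) = Add(4, Rational(35743705, 15211374)) = Rational(96589201, 15211374) ≈ 6.3498)
M = Rational(-1, 47685) (M = Pow(Add(Mul(-62, 168), -37269), -1) = Pow(Add(-10416, -37269), -1) = Pow(-47685, -1) = Rational(-1, 47685) ≈ -2.0971e-5)
Add(M, Mul(-1, o)) = Add(Rational(-1, 47685), Mul(-1, Rational(96589201, 15211374))) = Add(Rational(-1, 47685), Rational(-96589201, 15211374)) = Rational(-511763473451, 80594929910)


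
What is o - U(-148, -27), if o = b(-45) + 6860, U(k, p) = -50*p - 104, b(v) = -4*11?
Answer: 5570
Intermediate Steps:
b(v) = -44
U(k, p) = -104 - 50*p
o = 6816 (o = -44 + 6860 = 6816)
o - U(-148, -27) = 6816 - (-104 - 50*(-27)) = 6816 - (-104 + 1350) = 6816 - 1*1246 = 6816 - 1246 = 5570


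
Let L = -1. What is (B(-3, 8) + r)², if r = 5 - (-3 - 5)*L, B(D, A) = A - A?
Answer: 9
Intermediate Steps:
B(D, A) = 0
r = -3 (r = 5 - (-3 - 5)*(-1) = 5 - (-8)*(-1) = 5 - 1*8 = 5 - 8 = -3)
(B(-3, 8) + r)² = (0 - 3)² = (-3)² = 9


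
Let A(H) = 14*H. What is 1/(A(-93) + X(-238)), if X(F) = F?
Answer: -1/1540 ≈ -0.00064935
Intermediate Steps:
1/(A(-93) + X(-238)) = 1/(14*(-93) - 238) = 1/(-1302 - 238) = 1/(-1540) = -1/1540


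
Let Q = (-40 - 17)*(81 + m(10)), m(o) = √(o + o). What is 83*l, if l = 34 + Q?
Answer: -380389 - 9462*√5 ≈ -4.0155e+5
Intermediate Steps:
m(o) = √2*√o (m(o) = √(2*o) = √2*√o)
Q = -4617 - 114*√5 (Q = (-40 - 17)*(81 + √2*√10) = -57*(81 + 2*√5) = -4617 - 114*√5 ≈ -4871.9)
l = -4583 - 114*√5 (l = 34 + (-4617 - 114*√5) = -4583 - 114*√5 ≈ -4837.9)
83*l = 83*(-4583 - 114*√5) = -380389 - 9462*√5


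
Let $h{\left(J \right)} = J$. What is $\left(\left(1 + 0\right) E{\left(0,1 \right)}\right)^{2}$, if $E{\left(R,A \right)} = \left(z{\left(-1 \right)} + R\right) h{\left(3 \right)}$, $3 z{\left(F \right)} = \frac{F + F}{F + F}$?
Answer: $1$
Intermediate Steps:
$z{\left(F \right)} = \frac{1}{3}$ ($z{\left(F \right)} = \frac{\left(F + F\right) \frac{1}{F + F}}{3} = \frac{2 F \frac{1}{2 F}}{3} = \frac{1}{3} \cdot 1 = \frac{1}{3}$)
$E{\left(R,A \right)} = 1 + 3 R$ ($E{\left(R,A \right)} = \left(\frac{1}{3} + R\right) 3 = 1 + 3 R$)
$\left(\left(1 + 0\right) E{\left(0,1 \right)}\right)^{2} = \left(\left(1 + 0\right) \left(1 + 3 \cdot 0\right)\right)^{2} = \left(1 \left(1 + 0\right)\right)^{2} = \left(1 \cdot 1\right)^{2} = 1^{2} = 1$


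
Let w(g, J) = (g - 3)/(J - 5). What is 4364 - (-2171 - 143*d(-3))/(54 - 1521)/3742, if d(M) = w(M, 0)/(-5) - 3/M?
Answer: 299452960204/68618925 ≈ 4364.0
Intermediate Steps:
w(g, J) = (-3 + g)/(-5 + J)
d(M) = -3/25 - 3/M + M/25 (d(M) = ((-3 + M)/(-5 + 0))/(-5) - 3/M = ((-3 + M)/(-5))*(-1/5) - 3/M = -(-3 + M)/5*(-1/5) - 3/M = (3/5 - M/5)*(-1/5) - 3/M = (-3/25 + M/25) - 3/M = -3/25 - 3/M + M/25)
4364 - (-2171 - 143*d(-3))/(54 - 1521)/3742 = 4364 - (-2171 - 143*(-75 - 3*(-3 - 3))/(25*(-3)))/(54 - 1521)/3742 = 4364 - (-2171 - 143*(-1)*(-75 - 3*(-6))/(25*3))/(-1467)/3742 = 4364 - (-2171 - 143*(-1)*(-75 + 18)/(25*3))*(-1/1467)/3742 = 4364 - (-2171 - 143*(-1)*(-57)/(25*3))*(-1/1467)/3742 = 4364 - (-2171 - 143*19/25)*(-1/1467)/3742 = 4364 - (-2171 - 2717/25)*(-1/1467)/3742 = 4364 - (-56992/25*(-1/1467))/3742 = 4364 - 56992/(36675*3742) = 4364 - 1*28496/68618925 = 4364 - 28496/68618925 = 299452960204/68618925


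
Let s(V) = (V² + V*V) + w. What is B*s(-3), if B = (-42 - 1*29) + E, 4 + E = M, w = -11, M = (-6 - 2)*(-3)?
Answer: -357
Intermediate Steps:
M = 24 (M = -8*(-3) = 24)
s(V) = -11 + 2*V² (s(V) = (V² + V*V) - 11 = (V² + V²) - 11 = 2*V² - 11 = -11 + 2*V²)
E = 20 (E = -4 + 24 = 20)
B = -51 (B = (-42 - 1*29) + 20 = (-42 - 29) + 20 = -71 + 20 = -51)
B*s(-3) = -51*(-11 + 2*(-3)²) = -51*(-11 + 2*9) = -51*(-11 + 18) = -51*7 = -357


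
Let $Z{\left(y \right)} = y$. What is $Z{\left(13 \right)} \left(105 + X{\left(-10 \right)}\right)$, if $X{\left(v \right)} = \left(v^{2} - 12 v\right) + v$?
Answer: $4095$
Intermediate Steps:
$X{\left(v \right)} = v^{2} - 11 v$
$Z{\left(13 \right)} \left(105 + X{\left(-10 \right)}\right) = 13 \left(105 - 10 \left(-11 - 10\right)\right) = 13 \left(105 - -210\right) = 13 \left(105 + 210\right) = 13 \cdot 315 = 4095$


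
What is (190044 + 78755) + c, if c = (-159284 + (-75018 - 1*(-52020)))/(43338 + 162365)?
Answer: 55292578415/205703 ≈ 2.6880e+5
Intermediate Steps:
c = -182282/205703 (c = (-159284 + (-75018 + 52020))/205703 = (-159284 - 22998)*(1/205703) = -182282*1/205703 = -182282/205703 ≈ -0.88614)
(190044 + 78755) + c = (190044 + 78755) - 182282/205703 = 268799 - 182282/205703 = 55292578415/205703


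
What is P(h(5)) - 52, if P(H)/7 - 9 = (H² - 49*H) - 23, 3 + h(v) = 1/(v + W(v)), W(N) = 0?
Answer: 21632/25 ≈ 865.28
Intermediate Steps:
h(v) = -3 + 1/v (h(v) = -3 + 1/(v + 0) = -3 + 1/v)
P(H) = -98 - 343*H + 7*H² (P(H) = 63 + 7*((H² - 49*H) - 23) = 63 + 7*(-23 + H² - 49*H) = 63 + (-161 - 343*H + 7*H²) = -98 - 343*H + 7*H²)
P(h(5)) - 52 = (-98 - 343*(-3 + 1/5) + 7*(-3 + 1/5)²) - 52 = (-98 - 343*(-3 + ⅕) + 7*(-3 + ⅕)²) - 52 = (-98 - 343*(-14/5) + 7*(-14/5)²) - 52 = (-98 + 4802/5 + 7*(196/25)) - 52 = (-98 + 4802/5 + 1372/25) - 52 = 22932/25 - 52 = 21632/25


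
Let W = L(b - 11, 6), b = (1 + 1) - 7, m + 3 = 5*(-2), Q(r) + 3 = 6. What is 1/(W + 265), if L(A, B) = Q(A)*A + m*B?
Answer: 1/139 ≈ 0.0071942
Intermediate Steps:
Q(r) = 3 (Q(r) = -3 + 6 = 3)
m = -13 (m = -3 + 5*(-2) = -3 - 10 = -13)
b = -5 (b = 2 - 7 = -5)
L(A, B) = -13*B + 3*A (L(A, B) = 3*A - 13*B = -13*B + 3*A)
W = -126 (W = -13*6 + 3*(-5 - 11) = -78 + 3*(-16) = -78 - 48 = -126)
1/(W + 265) = 1/(-126 + 265) = 1/139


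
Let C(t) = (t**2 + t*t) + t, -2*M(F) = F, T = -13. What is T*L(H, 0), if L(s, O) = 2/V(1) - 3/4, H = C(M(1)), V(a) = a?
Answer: -65/4 ≈ -16.250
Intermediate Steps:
M(F) = -F/2
C(t) = t + 2*t**2 (C(t) = (t**2 + t**2) + t = 2*t**2 + t = t + 2*t**2)
H = 0 (H = (-1/2*1)*(1 + 2*(-1/2*1)) = -(1 + 2*(-1/2))/2 = -(1 - 1)/2 = -1/2*0 = 0)
L(s, O) = 5/4 (L(s, O) = 2/1 - 3/4 = 2*1 - 3*1/4 = 2 - 3/4 = 5/4)
T*L(H, 0) = -13*5/4 = -65/4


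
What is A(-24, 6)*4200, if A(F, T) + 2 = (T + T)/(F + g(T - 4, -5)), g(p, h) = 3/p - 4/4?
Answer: -495600/47 ≈ -10545.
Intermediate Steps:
g(p, h) = -1 + 3/p (g(p, h) = 3/p - 4*¼ = 3/p - 1 = -1 + 3/p)
A(F, T) = -2 + 2*T/(F + (7 - T)/(-4 + T)) (A(F, T) = -2 + (T + T)/(F + (3 - (T - 4))/(T - 4)) = -2 + (2*T)/(F + (3 - (-4 + T))/(-4 + T)) = -2 + (2*T)/(F + (3 + (4 - T))/(-4 + T)) = -2 + (2*T)/(F + (7 - T)/(-4 + T)) = -2 + 2*T/(F + (7 - T)/(-4 + T)))
A(-24, 6)*4200 = (2*(-7 + 6 - (-4 + 6)*(-24 - 1*6))/(7 - 1*6 - 24*(-4 + 6)))*4200 = (2*(-7 + 6 - 1*2*(-24 - 6))/(7 - 6 - 24*2))*4200 = (2*(-7 + 6 - 1*2*(-30))/(7 - 6 - 48))*4200 = (2*(-7 + 6 + 60)/(-47))*4200 = (2*(-1/47)*59)*4200 = -118/47*4200 = -495600/47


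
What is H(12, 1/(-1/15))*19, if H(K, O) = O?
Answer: -285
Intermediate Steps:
H(12, 1/(-1/15))*19 = 19/(-1/15) = -15*19 = -285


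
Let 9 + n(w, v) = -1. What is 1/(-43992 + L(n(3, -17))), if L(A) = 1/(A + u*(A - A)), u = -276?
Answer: -10/439921 ≈ -2.2731e-5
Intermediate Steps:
n(w, v) = -10 (n(w, v) = -9 - 1 = -10)
L(A) = 1/A (L(A) = 1/(A - 276*(A - A)) = 1/(A - 276*0) = 1/(A + 0) = 1/A)
1/(-43992 + L(n(3, -17))) = 1/(-43992 + 1/(-10)) = 1/(-43992 - 1/10) = 1/(-439921/10) = -10/439921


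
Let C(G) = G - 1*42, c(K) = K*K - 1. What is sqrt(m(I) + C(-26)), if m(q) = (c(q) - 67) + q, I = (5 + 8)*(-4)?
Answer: 2*sqrt(629) ≈ 50.160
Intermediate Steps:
c(K) = -1 + K**2 (c(K) = K**2 - 1 = -1 + K**2)
C(G) = -42 + G (C(G) = G - 42 = -42 + G)
I = -52 (I = 13*(-4) = -52)
m(q) = -68 + q + q**2 (m(q) = ((-1 + q**2) - 67) + q = (-68 + q**2) + q = -68 + q + q**2)
sqrt(m(I) + C(-26)) = sqrt((-68 - 52 + (-52)**2) + (-42 - 26)) = sqrt((-68 - 52 + 2704) - 68) = sqrt(2584 - 68) = sqrt(2516) = 2*sqrt(629)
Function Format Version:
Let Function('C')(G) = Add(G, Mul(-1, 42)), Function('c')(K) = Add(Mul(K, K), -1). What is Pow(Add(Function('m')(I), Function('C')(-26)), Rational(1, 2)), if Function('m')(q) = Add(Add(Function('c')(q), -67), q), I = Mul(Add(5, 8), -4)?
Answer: Mul(2, Pow(629, Rational(1, 2))) ≈ 50.160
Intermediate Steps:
Function('c')(K) = Add(-1, Pow(K, 2)) (Function('c')(K) = Add(Pow(K, 2), -1) = Add(-1, Pow(K, 2)))
Function('C')(G) = Add(-42, G) (Function('C')(G) = Add(G, -42) = Add(-42, G))
I = -52 (I = Mul(13, -4) = -52)
Function('m')(q) = Add(-68, q, Pow(q, 2)) (Function('m')(q) = Add(Add(Add(-1, Pow(q, 2)), -67), q) = Add(Add(-68, Pow(q, 2)), q) = Add(-68, q, Pow(q, 2)))
Pow(Add(Function('m')(I), Function('C')(-26)), Rational(1, 2)) = Pow(Add(Add(-68, -52, Pow(-52, 2)), Add(-42, -26)), Rational(1, 2)) = Pow(Add(Add(-68, -52, 2704), -68), Rational(1, 2)) = Pow(Add(2584, -68), Rational(1, 2)) = Pow(2516, Rational(1, 2)) = Mul(2, Pow(629, Rational(1, 2)))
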